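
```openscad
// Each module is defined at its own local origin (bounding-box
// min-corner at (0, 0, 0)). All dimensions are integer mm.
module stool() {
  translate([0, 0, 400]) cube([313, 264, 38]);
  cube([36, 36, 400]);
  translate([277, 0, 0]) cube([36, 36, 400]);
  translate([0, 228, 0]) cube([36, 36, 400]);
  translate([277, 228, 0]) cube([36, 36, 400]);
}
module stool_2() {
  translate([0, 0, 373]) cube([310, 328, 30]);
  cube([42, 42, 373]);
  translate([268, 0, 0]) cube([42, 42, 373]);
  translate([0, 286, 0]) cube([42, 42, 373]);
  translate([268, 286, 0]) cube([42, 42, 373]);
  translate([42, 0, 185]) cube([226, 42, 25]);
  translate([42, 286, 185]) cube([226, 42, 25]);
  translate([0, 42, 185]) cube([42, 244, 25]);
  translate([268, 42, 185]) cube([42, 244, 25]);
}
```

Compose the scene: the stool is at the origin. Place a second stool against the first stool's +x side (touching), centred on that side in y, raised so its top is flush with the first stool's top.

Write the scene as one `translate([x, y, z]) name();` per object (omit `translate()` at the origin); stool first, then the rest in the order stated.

stool();
translate([313, -32, 35]) stool_2();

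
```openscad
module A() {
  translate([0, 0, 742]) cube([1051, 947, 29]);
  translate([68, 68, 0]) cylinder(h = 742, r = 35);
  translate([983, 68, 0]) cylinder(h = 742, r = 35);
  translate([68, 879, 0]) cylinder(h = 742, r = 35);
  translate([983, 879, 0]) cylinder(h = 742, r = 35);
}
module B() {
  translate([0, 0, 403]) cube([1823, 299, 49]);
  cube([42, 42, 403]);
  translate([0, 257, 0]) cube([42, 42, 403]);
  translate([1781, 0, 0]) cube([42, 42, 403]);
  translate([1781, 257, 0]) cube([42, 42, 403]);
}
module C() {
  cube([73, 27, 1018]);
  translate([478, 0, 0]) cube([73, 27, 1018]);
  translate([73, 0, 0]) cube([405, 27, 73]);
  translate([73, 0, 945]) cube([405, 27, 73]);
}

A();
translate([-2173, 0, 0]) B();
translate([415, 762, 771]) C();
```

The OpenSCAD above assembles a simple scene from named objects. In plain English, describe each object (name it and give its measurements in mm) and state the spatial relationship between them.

A is a table with a 1051×947 mm rectangular top, 29 mm thick, top surface at z = 771 mm, supported by four round legs of 70 mm diameter, each leg's bounding box inset 33 mm from the nearest pair of top edges, running from the floor.

B is a long wooden bench with a 1823 mm (x) × 299 mm (y) seat, 49 mm thick, its top surface 452 mm above the floor. Four 42 mm square legs at the seat corners, flush with the edges, run from z = 0 to the seat underside.

C is a rectangular picture frame lying in the x–z plane (depth along y). The opening is 405 mm wide (x) by 872 mm tall (z), surrounded by a border 73 mm wide on all four sides. The frame is 27 mm deep and is made of two full-height vertical stiles with two horizontal rails fitted between them.

The bench is on the floor beside the table on its −x side. The picture frame is on top of the table.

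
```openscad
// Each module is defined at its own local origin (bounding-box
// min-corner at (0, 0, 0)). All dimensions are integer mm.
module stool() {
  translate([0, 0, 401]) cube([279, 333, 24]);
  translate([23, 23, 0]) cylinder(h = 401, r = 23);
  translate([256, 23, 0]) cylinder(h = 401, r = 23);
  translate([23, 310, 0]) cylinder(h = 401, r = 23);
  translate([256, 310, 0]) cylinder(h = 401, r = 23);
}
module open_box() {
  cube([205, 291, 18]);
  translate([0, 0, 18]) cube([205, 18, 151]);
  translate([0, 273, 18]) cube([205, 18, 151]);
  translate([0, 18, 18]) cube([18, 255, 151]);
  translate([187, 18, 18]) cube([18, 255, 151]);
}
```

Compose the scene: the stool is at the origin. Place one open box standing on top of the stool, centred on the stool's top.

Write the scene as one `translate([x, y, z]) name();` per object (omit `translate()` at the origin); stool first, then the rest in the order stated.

stool();
translate([37, 21, 425]) open_box();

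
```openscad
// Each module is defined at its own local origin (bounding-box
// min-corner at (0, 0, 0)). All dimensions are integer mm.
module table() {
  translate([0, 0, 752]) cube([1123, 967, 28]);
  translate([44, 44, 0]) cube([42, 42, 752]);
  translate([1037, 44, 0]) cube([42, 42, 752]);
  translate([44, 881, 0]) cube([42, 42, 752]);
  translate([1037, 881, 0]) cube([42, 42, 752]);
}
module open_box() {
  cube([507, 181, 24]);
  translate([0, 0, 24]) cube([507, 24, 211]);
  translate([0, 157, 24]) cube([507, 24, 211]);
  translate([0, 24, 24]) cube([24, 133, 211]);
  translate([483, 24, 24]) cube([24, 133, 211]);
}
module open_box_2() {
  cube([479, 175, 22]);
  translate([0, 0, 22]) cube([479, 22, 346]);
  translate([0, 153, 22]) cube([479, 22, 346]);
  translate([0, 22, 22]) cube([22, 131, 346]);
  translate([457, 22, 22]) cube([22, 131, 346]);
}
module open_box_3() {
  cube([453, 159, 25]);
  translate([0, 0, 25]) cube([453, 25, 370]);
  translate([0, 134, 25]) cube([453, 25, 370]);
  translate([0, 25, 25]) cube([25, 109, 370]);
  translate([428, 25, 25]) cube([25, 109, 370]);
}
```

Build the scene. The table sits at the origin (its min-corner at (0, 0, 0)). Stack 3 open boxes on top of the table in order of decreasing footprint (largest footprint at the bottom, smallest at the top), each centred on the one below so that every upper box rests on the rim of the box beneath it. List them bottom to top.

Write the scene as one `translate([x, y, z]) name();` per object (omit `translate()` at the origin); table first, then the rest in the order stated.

table();
translate([308, 393, 780]) open_box();
translate([322, 396, 1015]) open_box_2();
translate([335, 404, 1383]) open_box_3();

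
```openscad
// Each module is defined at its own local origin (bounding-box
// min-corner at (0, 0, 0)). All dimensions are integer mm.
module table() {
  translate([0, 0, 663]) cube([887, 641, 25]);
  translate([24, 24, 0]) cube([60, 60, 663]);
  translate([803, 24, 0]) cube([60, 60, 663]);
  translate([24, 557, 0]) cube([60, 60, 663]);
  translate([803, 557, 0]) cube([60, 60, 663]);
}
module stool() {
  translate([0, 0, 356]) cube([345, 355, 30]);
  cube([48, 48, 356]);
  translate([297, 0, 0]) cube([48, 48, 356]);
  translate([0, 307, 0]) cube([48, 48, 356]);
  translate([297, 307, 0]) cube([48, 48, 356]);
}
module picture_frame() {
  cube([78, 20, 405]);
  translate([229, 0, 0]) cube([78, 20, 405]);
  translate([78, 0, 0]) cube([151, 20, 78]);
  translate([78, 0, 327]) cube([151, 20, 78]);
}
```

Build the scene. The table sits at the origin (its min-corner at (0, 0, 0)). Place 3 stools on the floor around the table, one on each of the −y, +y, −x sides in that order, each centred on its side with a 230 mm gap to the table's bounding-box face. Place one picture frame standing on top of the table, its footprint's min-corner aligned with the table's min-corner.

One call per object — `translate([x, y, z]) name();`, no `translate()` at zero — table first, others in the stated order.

table();
translate([271, -585, 0]) stool();
translate([271, 871, 0]) stool();
translate([-575, 143, 0]) stool();
translate([0, 0, 688]) picture_frame();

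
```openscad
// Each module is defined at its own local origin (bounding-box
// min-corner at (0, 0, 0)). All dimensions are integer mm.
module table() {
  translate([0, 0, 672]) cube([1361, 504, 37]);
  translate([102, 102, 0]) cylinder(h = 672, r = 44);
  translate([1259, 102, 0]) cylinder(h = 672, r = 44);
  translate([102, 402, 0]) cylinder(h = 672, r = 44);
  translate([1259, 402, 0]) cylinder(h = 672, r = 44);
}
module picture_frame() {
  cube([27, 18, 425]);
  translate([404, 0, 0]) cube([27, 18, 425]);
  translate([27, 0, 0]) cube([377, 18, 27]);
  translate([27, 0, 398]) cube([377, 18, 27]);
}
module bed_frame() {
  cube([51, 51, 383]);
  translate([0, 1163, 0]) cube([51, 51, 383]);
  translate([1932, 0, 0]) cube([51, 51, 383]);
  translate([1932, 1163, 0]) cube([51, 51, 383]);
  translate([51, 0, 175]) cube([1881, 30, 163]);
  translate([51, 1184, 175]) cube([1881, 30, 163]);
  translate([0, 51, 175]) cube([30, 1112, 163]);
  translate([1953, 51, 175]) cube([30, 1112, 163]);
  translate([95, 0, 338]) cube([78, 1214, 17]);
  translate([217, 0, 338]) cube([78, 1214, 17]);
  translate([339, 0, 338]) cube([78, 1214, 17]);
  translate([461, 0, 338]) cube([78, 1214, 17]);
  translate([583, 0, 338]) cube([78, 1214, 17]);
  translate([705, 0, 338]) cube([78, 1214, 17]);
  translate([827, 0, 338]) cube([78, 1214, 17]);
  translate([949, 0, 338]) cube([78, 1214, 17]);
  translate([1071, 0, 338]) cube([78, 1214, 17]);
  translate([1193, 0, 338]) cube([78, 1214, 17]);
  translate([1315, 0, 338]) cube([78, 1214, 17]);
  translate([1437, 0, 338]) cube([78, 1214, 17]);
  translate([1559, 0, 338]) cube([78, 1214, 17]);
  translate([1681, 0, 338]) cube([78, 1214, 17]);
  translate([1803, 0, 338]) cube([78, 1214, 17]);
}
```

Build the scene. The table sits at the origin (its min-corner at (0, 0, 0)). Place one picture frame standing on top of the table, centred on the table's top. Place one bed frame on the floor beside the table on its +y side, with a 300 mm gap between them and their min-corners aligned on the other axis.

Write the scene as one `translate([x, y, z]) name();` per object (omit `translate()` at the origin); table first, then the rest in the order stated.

table();
translate([465, 243, 709]) picture_frame();
translate([0, 804, 0]) bed_frame();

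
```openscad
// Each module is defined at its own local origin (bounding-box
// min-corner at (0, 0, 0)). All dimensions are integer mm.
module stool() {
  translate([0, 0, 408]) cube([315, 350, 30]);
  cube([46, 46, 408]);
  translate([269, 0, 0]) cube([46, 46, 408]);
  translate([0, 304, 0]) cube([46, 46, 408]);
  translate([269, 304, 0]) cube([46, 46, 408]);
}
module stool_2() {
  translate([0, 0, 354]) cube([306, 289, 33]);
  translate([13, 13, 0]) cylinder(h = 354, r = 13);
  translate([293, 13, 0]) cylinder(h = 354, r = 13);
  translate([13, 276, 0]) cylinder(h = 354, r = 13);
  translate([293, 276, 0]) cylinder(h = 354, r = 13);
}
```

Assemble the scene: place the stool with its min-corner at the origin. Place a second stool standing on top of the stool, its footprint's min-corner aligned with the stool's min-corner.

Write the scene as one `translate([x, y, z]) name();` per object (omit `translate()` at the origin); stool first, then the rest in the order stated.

stool();
translate([0, 0, 438]) stool_2();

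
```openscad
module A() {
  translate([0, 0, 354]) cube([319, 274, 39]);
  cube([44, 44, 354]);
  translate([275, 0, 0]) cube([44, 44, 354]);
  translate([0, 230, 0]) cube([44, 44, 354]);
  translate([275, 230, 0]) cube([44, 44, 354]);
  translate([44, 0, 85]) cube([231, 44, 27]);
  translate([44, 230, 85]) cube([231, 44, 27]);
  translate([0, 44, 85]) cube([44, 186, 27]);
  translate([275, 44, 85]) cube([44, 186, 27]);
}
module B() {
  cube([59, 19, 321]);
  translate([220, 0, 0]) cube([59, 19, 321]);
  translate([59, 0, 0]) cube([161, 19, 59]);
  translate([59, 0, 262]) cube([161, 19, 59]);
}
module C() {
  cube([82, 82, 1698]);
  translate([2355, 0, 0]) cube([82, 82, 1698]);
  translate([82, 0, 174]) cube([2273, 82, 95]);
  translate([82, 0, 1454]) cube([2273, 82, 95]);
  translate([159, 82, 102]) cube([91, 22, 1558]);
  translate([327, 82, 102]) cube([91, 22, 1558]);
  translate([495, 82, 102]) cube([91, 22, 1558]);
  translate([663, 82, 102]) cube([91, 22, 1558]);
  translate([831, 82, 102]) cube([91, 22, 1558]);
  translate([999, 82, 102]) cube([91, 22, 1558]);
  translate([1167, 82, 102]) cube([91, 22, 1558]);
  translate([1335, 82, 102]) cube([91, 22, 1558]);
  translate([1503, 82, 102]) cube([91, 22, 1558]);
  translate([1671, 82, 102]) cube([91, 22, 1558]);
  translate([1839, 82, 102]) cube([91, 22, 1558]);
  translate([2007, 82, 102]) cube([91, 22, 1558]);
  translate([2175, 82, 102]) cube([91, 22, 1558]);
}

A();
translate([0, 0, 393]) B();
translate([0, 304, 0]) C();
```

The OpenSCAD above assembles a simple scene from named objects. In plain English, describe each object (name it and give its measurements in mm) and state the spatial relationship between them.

A is a four-legged stool. The seat is a 319×274×39 mm slab whose top surface is at z = 393 mm; four square legs, each 44×44 mm in cross-section, run from the floor (z = 0) to the underside of the seat, each flush with a corner of the seat. Four stretchers, 44 mm wide and 27 mm tall, connect adjacent legs with their undersides at z = 85 mm, each running between the inner faces of the legs it joins and aligned with the legs' outer faces on the other axis.

B is a picture frame with a 161×203 mm rectangular opening (x by z) and a uniform 59 mm border on every side. Frame depth is 19 mm along y. It is built from two vertical stiles running the full outside height and two horizontal rails spanning the gap between the stiles.

C is a fence section. Two 82×82 mm posts, 1698 mm tall, stand on the floor with a clear span of 2273 mm between their inner faces. Two horizontal rails of 82×95 mm section span the gap between the posts with their undersides at z = 174 mm and z = 1454 mm, flush with the posts' −y face. 13 pickets, each 91 mm wide, 22 mm thick and 1558 mm tall, are fixed to the +y face of the rails with their bottoms at z = 102 mm, evenly spaced across the span with equal gaps (rounded down to the nearest mm) at the −x end and between each pair — any rounding remainder accumulates at the +x end.

The picture frame is on top of the stool. The fence section is on the floor beside the stool on its +y side.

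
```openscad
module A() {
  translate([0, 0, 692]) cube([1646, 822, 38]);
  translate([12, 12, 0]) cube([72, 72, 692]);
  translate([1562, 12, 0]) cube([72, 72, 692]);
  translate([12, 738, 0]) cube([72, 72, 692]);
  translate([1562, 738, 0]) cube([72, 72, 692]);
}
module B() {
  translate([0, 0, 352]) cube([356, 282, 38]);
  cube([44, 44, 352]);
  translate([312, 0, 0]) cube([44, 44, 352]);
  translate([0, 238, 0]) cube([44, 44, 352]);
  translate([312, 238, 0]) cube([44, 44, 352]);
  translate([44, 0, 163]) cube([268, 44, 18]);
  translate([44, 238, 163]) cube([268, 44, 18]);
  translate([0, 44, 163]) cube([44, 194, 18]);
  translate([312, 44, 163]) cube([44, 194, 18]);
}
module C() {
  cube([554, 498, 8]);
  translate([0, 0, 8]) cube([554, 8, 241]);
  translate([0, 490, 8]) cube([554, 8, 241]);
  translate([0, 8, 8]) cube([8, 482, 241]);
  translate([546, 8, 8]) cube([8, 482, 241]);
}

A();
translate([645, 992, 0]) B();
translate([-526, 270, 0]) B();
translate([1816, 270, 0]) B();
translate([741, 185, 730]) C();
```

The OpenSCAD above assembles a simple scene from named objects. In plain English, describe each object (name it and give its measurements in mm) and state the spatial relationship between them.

A is a rectangular dining table. The top is 1646×822×38 mm with its upper surface at z = 730 mm. It stands on four 72×72 mm square legs, each inset 12 mm from the nearest pair of top edges, running from the floor to the underside of the top.

B is a four-legged stool. The seat is a 356×282×38 mm slab whose top surface is at z = 390 mm; four square legs, each 44×44 mm in cross-section, run from the floor (z = 0) to the underside of the seat, each flush with a corner of the seat. Four stretchers, 44 mm wide and 18 mm tall, connect adjacent legs with their undersides at z = 163 mm, each running between the inner faces of the legs it joins and aligned with the legs' outer faces on the other axis.

C is an open-topped rectangular box: outside dimensions 554×498×249 mm, with a uniform wall and base thickness of 8 mm. The base is a full 554×498 slab on the floor; four walls sit on top of the base. The front and back walls (the −y and +y sides) span the full width; the two side walls fit between them.

Three stools sit around the table at the +y, −x, +x sides. The open box is on top of the table.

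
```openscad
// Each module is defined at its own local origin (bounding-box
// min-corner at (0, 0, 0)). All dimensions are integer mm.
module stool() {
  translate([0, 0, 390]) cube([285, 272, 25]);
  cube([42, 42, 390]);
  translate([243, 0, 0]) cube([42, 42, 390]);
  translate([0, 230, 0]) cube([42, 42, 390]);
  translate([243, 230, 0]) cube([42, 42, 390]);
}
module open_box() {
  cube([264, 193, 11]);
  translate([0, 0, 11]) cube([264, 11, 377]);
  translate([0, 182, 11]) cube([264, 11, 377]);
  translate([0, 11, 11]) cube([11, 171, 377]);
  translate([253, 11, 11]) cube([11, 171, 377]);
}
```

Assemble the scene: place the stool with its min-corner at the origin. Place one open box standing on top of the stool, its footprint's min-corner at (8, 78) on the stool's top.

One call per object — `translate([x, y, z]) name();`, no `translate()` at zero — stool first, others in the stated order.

stool();
translate([8, 78, 415]) open_box();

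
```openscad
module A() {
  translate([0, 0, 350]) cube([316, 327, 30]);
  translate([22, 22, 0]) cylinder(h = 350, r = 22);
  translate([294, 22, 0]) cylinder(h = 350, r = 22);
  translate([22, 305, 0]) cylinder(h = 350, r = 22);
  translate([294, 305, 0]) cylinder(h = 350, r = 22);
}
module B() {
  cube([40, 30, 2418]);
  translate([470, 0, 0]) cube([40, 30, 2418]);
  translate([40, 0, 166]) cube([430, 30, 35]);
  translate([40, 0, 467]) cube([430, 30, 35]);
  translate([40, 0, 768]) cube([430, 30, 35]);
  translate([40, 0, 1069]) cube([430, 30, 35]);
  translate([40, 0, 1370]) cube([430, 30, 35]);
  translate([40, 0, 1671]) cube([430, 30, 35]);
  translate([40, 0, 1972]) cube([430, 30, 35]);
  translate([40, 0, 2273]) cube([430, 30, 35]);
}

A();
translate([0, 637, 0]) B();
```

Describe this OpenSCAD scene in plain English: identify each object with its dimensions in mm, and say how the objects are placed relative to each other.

A is a simple wooden stool: a rectangular seat 316 mm (x) by 327 mm (y), 30 mm thick, top face at z = 380 mm, on four round legs, each 44 mm in diameter. The legs rest on z = 0, each leg's axis is inset half a diameter from the nearest pair of seat edges (so the leg's bounding box is flush with the corner).

B is a wooden ladder with two side rails of 40×30 mm section and 2418 mm height, set 510 mm apart overall. Between them run 8 rectangular rungs (30 mm deep, 35 mm thick), front faces flush with the rails' −y face. The bottom of the first rung is 166 mm above the floor and each subsequent rung is 301 mm higher than the one below.

The ladder is on the floor beside the stool on its +y side.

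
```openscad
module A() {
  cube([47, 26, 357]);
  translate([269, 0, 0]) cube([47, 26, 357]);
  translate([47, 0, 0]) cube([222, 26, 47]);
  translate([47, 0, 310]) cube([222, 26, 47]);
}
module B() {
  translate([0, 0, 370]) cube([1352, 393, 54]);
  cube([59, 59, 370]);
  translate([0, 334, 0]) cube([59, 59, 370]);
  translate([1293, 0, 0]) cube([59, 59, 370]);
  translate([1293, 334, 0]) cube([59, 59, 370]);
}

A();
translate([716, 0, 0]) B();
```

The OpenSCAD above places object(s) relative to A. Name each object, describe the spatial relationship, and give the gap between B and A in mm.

A is a picture frame. B is a bench. The bench is on the floor beside the picture frame on its +x side. The gap between the bench and the picture frame is 400 mm.

The bench's nearest face is 400 mm from the picture frame's +x face.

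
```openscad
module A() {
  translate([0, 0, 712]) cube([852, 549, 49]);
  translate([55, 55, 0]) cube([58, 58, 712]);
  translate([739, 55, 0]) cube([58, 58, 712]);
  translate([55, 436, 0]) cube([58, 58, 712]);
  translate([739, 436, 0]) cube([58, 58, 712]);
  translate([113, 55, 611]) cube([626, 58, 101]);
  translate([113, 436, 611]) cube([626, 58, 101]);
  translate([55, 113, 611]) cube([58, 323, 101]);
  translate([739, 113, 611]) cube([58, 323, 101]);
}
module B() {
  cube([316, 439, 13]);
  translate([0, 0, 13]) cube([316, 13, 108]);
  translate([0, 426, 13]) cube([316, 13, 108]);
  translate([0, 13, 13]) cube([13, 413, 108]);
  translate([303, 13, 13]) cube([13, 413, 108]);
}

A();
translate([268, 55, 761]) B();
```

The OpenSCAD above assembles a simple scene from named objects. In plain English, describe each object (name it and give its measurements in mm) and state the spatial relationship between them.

A is a rectangular dining table. The top is 852×549×49 mm with its upper surface at z = 761 mm. It stands on four 58×58 mm square legs, each inset 55 mm from the nearest pair of top edges, running from the floor to the underside of the top. Four apron rails, 58 mm thick and 101 mm tall, run between adjacent legs with their top edges flush with the underside of the top and their outer faces flush with the legs' outer faces.

B is an open storage box with external size 316×439×121 mm and wall thickness 13 mm (the base is also 13 mm thick). The base covers the whole footprint; the four walls stand on the base, with the y-facing walls full-width and the x-facing walls fitting between their inner faces.

The open box is on top of the table, centred.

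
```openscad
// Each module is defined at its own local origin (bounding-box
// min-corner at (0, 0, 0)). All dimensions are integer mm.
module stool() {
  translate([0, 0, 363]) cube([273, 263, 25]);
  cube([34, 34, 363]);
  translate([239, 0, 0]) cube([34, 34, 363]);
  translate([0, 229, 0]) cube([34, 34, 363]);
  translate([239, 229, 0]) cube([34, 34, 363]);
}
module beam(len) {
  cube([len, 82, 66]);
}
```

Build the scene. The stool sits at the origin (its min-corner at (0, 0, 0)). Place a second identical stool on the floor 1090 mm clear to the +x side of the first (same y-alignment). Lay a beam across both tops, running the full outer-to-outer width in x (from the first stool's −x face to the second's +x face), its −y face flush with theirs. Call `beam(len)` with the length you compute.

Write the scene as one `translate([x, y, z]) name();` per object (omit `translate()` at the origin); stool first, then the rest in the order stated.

stool();
translate([1363, 0, 0]) stool();
translate([0, 0, 388]) beam(1636);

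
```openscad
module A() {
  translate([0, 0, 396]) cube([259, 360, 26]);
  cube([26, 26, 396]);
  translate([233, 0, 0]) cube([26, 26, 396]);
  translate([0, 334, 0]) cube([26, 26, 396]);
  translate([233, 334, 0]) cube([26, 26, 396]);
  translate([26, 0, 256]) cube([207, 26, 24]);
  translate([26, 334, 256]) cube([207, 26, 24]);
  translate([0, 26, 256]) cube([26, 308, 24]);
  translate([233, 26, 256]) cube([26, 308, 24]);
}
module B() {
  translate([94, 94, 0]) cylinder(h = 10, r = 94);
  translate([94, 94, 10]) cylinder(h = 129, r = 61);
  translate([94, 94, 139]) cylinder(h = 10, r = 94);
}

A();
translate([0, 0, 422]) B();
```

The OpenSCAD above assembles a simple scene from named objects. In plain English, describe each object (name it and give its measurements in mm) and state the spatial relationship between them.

A is a simple wooden stool: a rectangular seat 259 mm (x) by 360 mm (y), 26 mm thick, top face at z = 422 mm, on four square legs, each 26×26 mm in cross-section. The legs rest on z = 0, each flush with a corner of the seat. Four stretchers, 26 mm wide and 24 mm tall, connect adjacent legs with their undersides at z = 256 mm, each running between the inner faces of the legs it joins and aligned with the legs' outer faces on the other axis.

B is a spool: two coaxial disc flanges of radius 94 mm and thickness 10 mm, joined by a core cylinder of radius 61 mm and height 129 mm. The lower flange rests on z = 0 and the three cylinders share a vertical axis.

The spool is on top of the stool.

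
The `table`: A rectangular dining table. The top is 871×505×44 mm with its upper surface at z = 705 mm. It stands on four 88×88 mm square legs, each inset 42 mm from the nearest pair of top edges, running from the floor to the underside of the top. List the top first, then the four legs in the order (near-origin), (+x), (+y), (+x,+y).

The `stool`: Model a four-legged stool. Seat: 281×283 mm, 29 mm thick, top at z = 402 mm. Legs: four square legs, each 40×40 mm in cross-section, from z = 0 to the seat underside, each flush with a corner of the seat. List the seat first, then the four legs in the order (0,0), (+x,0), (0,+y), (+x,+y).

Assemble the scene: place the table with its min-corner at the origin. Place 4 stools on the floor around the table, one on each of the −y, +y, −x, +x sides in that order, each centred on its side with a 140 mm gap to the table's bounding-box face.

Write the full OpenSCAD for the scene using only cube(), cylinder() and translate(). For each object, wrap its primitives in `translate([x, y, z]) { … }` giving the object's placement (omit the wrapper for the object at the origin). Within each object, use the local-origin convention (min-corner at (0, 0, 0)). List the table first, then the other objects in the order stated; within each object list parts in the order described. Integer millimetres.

translate([0, 0, 661]) cube([871, 505, 44]);
translate([42, 42, 0]) cube([88, 88, 661]);
translate([741, 42, 0]) cube([88, 88, 661]);
translate([42, 375, 0]) cube([88, 88, 661]);
translate([741, 375, 0]) cube([88, 88, 661]);
translate([295, -423, 0]) {
  translate([0, 0, 373]) cube([281, 283, 29]);
  cube([40, 40, 373]);
  translate([241, 0, 0]) cube([40, 40, 373]);
  translate([0, 243, 0]) cube([40, 40, 373]);
  translate([241, 243, 0]) cube([40, 40, 373]);
}
translate([295, 645, 0]) {
  translate([0, 0, 373]) cube([281, 283, 29]);
  cube([40, 40, 373]);
  translate([241, 0, 0]) cube([40, 40, 373]);
  translate([0, 243, 0]) cube([40, 40, 373]);
  translate([241, 243, 0]) cube([40, 40, 373]);
}
translate([-421, 111, 0]) {
  translate([0, 0, 373]) cube([281, 283, 29]);
  cube([40, 40, 373]);
  translate([241, 0, 0]) cube([40, 40, 373]);
  translate([0, 243, 0]) cube([40, 40, 373]);
  translate([241, 243, 0]) cube([40, 40, 373]);
}
translate([1011, 111, 0]) {
  translate([0, 0, 373]) cube([281, 283, 29]);
  cube([40, 40, 373]);
  translate([241, 0, 0]) cube([40, 40, 373]);
  translate([0, 243, 0]) cube([40, 40, 373]);
  translate([241, 243, 0]) cube([40, 40, 373]);
}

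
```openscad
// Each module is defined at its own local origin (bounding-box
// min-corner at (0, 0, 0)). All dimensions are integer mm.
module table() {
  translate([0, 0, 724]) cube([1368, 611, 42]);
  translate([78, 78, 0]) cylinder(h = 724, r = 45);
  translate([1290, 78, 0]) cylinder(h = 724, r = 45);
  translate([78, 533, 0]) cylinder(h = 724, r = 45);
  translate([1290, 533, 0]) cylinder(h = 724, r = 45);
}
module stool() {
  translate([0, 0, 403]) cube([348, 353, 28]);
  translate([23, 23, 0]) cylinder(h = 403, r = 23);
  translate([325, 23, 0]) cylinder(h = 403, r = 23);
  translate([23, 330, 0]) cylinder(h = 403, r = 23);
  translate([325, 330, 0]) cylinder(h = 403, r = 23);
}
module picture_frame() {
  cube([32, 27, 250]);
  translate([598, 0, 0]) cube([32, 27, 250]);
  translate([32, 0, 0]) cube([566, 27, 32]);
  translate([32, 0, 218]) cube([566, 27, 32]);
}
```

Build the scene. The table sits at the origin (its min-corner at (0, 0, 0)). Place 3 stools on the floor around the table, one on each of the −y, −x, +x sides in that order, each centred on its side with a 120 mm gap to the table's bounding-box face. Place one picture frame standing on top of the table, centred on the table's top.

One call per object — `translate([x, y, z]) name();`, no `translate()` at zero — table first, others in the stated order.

table();
translate([510, -473, 0]) stool();
translate([-468, 129, 0]) stool();
translate([1488, 129, 0]) stool();
translate([369, 292, 766]) picture_frame();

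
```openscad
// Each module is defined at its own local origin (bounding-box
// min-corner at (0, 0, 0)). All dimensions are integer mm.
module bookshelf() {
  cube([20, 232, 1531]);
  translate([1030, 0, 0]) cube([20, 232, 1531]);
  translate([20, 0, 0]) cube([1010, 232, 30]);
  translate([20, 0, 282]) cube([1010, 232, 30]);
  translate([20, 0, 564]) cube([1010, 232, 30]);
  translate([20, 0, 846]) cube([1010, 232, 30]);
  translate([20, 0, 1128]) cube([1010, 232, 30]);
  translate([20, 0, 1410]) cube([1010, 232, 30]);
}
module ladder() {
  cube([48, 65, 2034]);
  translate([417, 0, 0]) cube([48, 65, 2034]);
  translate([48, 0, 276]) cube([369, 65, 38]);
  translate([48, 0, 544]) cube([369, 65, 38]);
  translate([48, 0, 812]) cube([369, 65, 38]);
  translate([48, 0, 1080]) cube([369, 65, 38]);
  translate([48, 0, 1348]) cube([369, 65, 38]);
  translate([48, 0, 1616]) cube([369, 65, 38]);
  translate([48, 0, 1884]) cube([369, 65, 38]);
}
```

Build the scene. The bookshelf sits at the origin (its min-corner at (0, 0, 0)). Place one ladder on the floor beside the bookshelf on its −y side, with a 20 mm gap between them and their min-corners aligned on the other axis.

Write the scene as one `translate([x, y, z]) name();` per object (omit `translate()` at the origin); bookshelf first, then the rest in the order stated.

bookshelf();
translate([0, -85, 0]) ladder();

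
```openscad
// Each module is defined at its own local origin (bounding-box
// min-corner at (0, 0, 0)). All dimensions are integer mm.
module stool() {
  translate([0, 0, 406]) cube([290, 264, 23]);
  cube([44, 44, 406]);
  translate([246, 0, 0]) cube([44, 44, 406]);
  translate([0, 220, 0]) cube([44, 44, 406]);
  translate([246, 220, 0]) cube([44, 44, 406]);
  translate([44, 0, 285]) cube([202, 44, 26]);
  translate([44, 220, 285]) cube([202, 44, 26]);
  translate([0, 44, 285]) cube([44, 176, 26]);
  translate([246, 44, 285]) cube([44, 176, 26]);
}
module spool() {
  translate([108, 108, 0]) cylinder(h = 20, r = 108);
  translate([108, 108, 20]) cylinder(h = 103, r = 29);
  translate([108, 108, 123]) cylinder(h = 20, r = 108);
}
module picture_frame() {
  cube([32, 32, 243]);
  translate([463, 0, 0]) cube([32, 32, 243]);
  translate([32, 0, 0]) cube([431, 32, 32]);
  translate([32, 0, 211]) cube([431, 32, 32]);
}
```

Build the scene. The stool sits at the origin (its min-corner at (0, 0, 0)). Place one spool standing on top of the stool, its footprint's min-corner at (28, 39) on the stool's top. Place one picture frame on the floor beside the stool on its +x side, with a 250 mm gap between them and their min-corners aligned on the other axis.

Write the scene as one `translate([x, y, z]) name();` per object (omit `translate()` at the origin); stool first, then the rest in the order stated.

stool();
translate([28, 39, 429]) spool();
translate([540, 0, 0]) picture_frame();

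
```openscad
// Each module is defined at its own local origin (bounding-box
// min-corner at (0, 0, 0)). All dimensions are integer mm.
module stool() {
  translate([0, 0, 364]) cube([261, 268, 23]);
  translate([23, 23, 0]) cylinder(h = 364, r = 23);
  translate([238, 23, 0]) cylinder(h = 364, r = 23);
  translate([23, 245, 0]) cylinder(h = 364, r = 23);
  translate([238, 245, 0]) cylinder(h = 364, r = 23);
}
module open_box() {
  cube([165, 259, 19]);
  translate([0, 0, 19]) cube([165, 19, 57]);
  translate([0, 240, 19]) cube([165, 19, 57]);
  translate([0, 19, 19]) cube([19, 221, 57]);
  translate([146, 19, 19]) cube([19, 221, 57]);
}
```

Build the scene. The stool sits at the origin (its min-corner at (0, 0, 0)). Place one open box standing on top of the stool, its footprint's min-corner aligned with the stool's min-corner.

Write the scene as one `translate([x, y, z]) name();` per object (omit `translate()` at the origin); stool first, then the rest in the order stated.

stool();
translate([0, 0, 387]) open_box();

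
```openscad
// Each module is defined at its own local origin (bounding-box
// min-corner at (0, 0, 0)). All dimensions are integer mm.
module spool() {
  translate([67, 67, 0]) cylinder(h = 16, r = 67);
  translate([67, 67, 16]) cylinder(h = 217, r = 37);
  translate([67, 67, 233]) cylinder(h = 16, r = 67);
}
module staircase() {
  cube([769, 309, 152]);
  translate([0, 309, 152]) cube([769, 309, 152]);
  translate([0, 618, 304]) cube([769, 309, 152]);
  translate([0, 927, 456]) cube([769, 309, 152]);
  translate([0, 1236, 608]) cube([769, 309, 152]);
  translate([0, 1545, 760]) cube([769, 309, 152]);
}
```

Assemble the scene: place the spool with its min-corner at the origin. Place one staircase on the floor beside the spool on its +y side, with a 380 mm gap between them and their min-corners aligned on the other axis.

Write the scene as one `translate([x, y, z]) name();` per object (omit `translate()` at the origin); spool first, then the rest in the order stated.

spool();
translate([0, 514, 0]) staircase();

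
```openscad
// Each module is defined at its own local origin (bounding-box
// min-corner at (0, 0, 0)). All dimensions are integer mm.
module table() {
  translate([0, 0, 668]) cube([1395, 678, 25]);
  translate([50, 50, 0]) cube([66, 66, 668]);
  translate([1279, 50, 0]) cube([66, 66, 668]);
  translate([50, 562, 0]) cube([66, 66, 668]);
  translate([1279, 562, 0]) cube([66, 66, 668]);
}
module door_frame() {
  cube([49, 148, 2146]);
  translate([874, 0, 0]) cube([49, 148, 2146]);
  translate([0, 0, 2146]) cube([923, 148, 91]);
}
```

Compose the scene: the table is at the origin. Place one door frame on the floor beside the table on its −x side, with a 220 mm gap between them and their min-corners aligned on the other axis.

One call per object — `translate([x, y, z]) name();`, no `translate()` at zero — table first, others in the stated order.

table();
translate([-1143, 0, 0]) door_frame();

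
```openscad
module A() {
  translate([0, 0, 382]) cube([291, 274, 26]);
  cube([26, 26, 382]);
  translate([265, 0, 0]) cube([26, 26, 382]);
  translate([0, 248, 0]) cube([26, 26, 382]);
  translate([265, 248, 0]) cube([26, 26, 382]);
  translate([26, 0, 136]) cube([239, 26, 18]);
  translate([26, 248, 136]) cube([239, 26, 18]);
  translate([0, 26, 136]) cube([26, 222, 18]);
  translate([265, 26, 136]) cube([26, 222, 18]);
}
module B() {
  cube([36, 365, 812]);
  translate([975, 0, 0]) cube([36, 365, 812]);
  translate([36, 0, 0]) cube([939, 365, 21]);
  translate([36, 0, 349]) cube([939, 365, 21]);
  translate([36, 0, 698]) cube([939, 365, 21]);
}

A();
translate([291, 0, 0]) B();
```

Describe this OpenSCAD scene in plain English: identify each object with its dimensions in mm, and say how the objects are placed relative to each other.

A is a four-legged stool. The seat is a 291×274×26 mm slab whose top surface is at z = 408 mm; four square legs, each 26×26 mm in cross-section, run from the floor (z = 0) to the underside of the seat, each flush with a corner of the seat. Four stretchers, 26 mm wide and 18 mm tall, connect adjacent legs with their undersides at z = 136 mm, each running between the inner faces of the legs it joins and aligned with the legs' outer faces on the other axis.

B is a bookshelf 1011 mm wide overall, 365 mm deep and 812 mm tall. The two sides are 36 mm thick vertical panels. 3 horizontal shelves of 21 mm thickness span between the inner faces of the sides; the lowest shelf sits on the floor and shelves are stacked with a clear vertical gap of 328 mm between each pair.

The bookshelf is against the stool's +x side, with their −y faces flush.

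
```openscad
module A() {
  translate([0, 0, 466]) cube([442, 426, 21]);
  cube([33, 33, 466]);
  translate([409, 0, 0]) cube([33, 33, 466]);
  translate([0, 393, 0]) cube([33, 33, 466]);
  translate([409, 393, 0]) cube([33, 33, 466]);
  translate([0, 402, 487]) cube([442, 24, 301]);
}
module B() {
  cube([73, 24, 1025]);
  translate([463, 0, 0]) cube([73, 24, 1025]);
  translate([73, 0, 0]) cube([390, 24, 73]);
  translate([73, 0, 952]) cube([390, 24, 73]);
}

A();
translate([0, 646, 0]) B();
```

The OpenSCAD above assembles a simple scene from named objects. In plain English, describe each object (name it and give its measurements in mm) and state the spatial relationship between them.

A is a chair: 442×426 mm seat, 21 mm thick, top at z = 487 mm, on four 33 mm square corner legs flush with the seat edges. A 24 mm thick backrest slab spans the full seat width, extending 301 mm above the seat top, its back face flush with the seat's +y edge.

B is a picture frame with a 390×879 mm rectangular opening (x by z) and a uniform 73 mm border on every side. Frame depth is 24 mm along y. It is built from two vertical stiles running the full outside height and two horizontal rails spanning the gap between the stiles.

The picture frame is on the floor beside the chair on its +y side.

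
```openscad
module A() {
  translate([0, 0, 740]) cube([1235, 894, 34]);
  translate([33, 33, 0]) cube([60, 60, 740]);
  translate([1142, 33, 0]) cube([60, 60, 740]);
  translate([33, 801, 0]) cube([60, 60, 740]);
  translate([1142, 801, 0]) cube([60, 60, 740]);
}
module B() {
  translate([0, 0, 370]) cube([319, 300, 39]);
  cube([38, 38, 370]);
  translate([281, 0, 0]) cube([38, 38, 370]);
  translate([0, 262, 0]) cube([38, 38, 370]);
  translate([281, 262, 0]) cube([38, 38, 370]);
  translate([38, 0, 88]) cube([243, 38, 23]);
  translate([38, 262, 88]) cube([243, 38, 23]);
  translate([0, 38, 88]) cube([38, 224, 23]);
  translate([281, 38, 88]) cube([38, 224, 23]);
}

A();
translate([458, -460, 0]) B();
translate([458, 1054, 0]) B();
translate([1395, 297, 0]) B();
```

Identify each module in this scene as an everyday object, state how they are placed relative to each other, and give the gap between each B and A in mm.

A is a table. B is a stool. Three stools sit around the table at the −y, +y, +x sides. The gap between each stool and the table is 160 mm.

Each stool's nearest face is 160 mm from the table's bounding box.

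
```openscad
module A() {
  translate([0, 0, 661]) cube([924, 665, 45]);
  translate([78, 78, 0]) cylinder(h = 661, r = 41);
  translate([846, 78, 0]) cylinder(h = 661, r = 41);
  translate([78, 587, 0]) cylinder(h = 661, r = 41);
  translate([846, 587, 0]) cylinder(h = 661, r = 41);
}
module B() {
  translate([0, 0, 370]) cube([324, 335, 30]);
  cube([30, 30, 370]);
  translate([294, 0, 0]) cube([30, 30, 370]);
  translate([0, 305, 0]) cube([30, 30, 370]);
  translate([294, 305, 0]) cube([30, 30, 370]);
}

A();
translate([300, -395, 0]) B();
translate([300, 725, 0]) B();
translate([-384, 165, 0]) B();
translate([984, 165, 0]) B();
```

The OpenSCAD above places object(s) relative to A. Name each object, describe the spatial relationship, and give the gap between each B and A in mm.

Each stool's nearest face is 60 mm from the table's bounding box.

A is a table. B is a stool. Four stools sit around the table at the −y, +y, −x, +x sides. The gap between each stool and the table is 60 mm.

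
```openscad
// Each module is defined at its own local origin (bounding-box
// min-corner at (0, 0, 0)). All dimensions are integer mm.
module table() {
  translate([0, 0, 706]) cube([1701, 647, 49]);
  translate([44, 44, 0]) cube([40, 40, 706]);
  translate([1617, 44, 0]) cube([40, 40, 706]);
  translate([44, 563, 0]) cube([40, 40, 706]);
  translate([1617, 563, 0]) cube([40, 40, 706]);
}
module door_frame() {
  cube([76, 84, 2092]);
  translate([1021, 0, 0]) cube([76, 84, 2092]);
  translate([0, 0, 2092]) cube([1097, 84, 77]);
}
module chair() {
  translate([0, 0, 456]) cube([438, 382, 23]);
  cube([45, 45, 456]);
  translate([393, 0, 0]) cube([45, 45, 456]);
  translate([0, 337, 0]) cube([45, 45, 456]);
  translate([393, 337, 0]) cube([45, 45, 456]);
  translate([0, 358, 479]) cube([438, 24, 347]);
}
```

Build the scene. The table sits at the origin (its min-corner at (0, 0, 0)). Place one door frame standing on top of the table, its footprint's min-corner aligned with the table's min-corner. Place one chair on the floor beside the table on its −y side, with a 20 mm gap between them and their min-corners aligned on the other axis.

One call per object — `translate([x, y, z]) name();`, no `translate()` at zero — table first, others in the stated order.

table();
translate([0, 0, 755]) door_frame();
translate([0, -402, 0]) chair();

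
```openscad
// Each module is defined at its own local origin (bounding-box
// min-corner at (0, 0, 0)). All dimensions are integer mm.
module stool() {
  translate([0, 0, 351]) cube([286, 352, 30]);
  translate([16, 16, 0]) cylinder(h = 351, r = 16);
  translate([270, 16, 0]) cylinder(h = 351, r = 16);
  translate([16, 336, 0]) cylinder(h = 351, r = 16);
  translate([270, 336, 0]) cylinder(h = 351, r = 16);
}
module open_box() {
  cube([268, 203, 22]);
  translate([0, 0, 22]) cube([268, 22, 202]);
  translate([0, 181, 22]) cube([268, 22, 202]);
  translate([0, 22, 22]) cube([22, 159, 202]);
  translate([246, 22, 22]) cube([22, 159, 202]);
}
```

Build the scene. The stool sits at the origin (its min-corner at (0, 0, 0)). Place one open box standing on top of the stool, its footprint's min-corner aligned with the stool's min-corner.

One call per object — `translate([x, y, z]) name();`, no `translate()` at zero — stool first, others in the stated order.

stool();
translate([0, 0, 381]) open_box();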